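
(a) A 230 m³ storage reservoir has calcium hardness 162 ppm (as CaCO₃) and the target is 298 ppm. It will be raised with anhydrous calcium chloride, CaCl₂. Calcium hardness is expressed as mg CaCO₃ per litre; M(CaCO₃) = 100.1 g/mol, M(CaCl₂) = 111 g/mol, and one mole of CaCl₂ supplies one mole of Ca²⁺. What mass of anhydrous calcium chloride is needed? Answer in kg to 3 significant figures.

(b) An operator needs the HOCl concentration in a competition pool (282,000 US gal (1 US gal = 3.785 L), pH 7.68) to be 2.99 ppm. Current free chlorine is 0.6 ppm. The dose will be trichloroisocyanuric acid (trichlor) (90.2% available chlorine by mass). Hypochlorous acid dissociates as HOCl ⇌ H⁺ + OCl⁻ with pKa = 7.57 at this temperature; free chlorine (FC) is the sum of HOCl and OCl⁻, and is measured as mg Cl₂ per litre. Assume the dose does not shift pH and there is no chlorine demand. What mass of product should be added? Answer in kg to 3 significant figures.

(a) 34.7 kg; (b) 7.39 kg

(a) Volume: 230 m³ = 230,000 L.
(a) Hardness to add: (298 − 162) = 136 mg/L as CaCO₃ × 230,000 L = 31,280 g as CaCO₃.
(a) Moles of Ca²⁺ (1 mol Ca²⁺ ≡ 1 mol CaCO₃): 31,280 / 100.1 g/mol = 312.5 mol.
(a) Mass of CaCl₂: 312.5 × 111 = 34,690 g.

(b) Volume: 282,000 US gal × 3.785 L/gal = 1,067,370 L.
(b) [OCl⁻]/[HOCl] = 10^(pH − pKa) = 10^(7.68 − 7.57) = 1.288; fraction as HOCl = 1/(1 + 1.288) = 0.437.
(b) Free chlorine required for 2.99 ppm HOCl: 2.99 / 0.437 = 6.842 ppm.
(b) FC to add: 6.842 − 0.6 = 6.242 mg/L as Cl₂.
(b) Cl₂ equivalent: 6.242 mg/L × 1,067,370 L = 6662 g.
(b) Product at 90.2% available Cl: 6662 / 0.902 = 7386 g.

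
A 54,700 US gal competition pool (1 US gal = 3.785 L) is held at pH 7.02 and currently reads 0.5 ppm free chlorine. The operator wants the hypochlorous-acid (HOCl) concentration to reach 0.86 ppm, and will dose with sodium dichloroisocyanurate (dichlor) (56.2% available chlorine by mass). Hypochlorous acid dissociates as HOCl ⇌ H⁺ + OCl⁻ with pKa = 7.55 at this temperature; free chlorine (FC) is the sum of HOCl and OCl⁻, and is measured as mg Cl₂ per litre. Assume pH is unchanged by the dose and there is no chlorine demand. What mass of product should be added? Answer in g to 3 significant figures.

Volume: 54,700 US gal × 3.785 L/gal = 207,040 L.
[OCl⁻]/[HOCl] = 10^(pH − pKa) = 10^(7.02 − 7.55) = 0.2951; fraction as HOCl = 1/(1 + 0.2951) = 0.7721.
Free chlorine required for 0.86 ppm HOCl: 0.86 / 0.7721 = 1.114 ppm.
FC to add: 1.114 − 0.5 = 0.6138 mg/L as Cl₂.
Cl₂ equivalent: 0.6138 mg/L × 207,040 L = 127.1 g.
Product at 56.2% available Cl: 127.1 / 0.562 = 226.1 g.

226 g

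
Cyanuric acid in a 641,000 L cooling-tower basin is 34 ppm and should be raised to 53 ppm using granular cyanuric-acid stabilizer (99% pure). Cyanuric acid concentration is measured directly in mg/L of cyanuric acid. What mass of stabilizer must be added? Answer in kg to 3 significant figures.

CYA to add: (53 − 34) = 19 mg/L × 641,000 L = 12,180 g cyanuric acid.
At 99% purity: 12,180 / 0.99 = 12,300 g product.

12.3 kg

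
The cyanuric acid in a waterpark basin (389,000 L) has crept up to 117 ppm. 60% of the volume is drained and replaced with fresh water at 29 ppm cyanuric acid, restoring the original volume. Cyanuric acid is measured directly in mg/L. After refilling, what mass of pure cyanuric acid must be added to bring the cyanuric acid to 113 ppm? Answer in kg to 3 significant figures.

19.0 kg

After draining 60% and refilling: 117 × 0.40 + 29 × 0.60 = 64.2 ppm.
Deficit to target: 113 − 64.2 = 48.8 mg/L.
Mass: 48.8 mg/L × 389,000 L = 18,980 g cyanuric acid.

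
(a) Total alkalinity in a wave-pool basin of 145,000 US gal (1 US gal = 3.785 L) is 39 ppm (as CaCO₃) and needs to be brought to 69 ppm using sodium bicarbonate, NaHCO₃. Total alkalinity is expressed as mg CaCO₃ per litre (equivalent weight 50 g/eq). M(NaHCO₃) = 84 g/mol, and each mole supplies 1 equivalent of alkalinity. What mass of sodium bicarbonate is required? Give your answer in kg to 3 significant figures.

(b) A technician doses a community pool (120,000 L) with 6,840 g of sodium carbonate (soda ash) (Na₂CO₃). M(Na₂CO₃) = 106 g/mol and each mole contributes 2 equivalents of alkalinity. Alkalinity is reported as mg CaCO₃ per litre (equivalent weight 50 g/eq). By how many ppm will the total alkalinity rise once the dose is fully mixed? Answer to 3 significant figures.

(a) Volume: 145,000 US gal × 3.785 L/gal = 548,825 L.
(a) Alkalinity to add: (69 − 39) = 30 mg/L as CaCO₃ × 548,825 L = 16,460 g as CaCO₃.
(a) Equivalents: 16,460 g ÷ 50 g/eq = 329.3 eq.
(a) NaHCO₃ supplies 1 eq per mole → 329.3 mol.
(a) Mass: 329.3 mol × 84 g/mol = 27,660 g.

(b) Moles of Na₂CO₃: 6,840 g ÷ 106 g/mol = 64.53 mol → 129.1 eq of alkalinity.
(b) As CaCO₃: 129.1 eq × 50 g/eq = 6453 g.
(b) Rise: 6453 g / 120,000 L × 1000 = 53.77 mg/L.

(a) 27.7 kg; (b) 53.8 ppm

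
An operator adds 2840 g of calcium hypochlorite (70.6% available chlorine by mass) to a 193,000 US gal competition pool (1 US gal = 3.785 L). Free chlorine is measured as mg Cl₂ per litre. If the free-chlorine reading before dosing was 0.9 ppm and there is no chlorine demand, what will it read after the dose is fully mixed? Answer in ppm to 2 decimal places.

Volume: 193,000 US gal × 3.785 L/gal = 730,505 L.
Available chlorine delivered: 2840 g × 0.706 = 2005 g as Cl₂.
Concentration rise: 2005 g / 730,505 L = 2.745 mg/L = 2.74 ppm.
Final FC: 0.9 + 2.74 = 3.64 ppm.

3.64 ppm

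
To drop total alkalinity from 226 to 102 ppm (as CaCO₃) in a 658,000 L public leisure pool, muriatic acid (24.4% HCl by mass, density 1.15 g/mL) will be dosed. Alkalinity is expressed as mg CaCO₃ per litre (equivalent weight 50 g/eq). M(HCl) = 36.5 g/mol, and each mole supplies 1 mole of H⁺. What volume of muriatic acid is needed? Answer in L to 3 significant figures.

Alkalinity to neutralize: (226 − 102) = 124 mg/L as CaCO₃ × 658,000 L = 81,590 g as CaCO₃.
Equivalents of H⁺ required: 81,590 ÷ 50 g/eq = 1632 eq = 1632 mol HCl.
Mass of HCl: 1632 × 36.5 = 59,560 g.
Mass of 24.4% solution: 59,560 / 0.244 = 244,100 g.
Volume: 244,100 g ÷ 1.15 g/mL = 212,300 mL.

212 L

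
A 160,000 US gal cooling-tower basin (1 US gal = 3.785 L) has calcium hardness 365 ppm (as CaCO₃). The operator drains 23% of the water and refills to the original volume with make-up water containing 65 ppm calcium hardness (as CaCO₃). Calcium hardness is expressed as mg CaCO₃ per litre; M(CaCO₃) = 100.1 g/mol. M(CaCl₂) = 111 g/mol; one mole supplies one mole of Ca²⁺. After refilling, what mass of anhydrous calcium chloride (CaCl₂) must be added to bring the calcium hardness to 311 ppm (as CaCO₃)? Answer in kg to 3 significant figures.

Volume: 160,000 US gal × 3.785 L/gal = 605,600 L.
After draining 23% and refilling: 365 × 0.77 + 65 × 0.23 = 296 ppm.
Deficit to target: 311 − 296 = 15 mg/L.
As CaCO₃: 15 mg/L × 605,600 L = 9084 g; ÷ 100.1 = 90.75 mol Ca²⁺.
Mass: 90.75 × 111 = 10,070 g.

10.1 kg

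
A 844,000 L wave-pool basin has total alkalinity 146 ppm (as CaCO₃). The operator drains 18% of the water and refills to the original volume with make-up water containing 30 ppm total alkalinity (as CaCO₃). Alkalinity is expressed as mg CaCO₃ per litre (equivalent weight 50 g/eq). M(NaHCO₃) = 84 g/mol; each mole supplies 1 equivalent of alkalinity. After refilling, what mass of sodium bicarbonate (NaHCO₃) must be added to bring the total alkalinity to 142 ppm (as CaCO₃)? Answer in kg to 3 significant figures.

23.9 kg

After draining 18% and refilling: 146 × 0.82 + 30 × 0.18 = 125.12 ppm.
Deficit to target: 142 − 125.12 = 16.88 mg/L.
As CaCO₃: 16.88 mg/L × 844,000 L = 14,250 g; ÷ 50 g/eq ÷ 1 = 284.9 mol NaHCO₃.
Mass: 284.9 × 84 = 23,930 g.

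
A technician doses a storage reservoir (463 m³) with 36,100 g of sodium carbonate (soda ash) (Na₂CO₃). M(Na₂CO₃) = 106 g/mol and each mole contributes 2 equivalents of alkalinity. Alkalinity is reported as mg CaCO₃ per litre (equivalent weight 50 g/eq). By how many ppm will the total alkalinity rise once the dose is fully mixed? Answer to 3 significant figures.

Volume: 463 m³ = 463,000 L.
Moles of Na₂CO₃: 36,100 g ÷ 106 g/mol = 340.6 mol → 681.1 eq of alkalinity.
As CaCO₃: 681.1 eq × 50 g/eq = 34,060 g.
Rise: 34,060 g / 463,000 L × 1000 = 73.56 mg/L.

73.6 ppm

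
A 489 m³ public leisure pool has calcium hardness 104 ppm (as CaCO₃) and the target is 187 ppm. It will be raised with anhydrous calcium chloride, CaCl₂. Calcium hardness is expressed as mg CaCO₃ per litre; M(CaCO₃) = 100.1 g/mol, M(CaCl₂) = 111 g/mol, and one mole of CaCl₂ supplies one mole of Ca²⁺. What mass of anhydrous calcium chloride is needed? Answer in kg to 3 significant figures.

Volume: 489 m³ = 489,000 L.
Hardness to add: (187 − 104) = 83 mg/L as CaCO₃ × 489,000 L = 40,590 g as CaCO₃.
Moles of Ca²⁺ (1 mol Ca²⁺ ≡ 1 mol CaCO₃): 40,590 / 100.1 g/mol = 405.5 mol.
Mass of CaCl₂: 405.5 × 111 = 45,010 g.

45.0 kg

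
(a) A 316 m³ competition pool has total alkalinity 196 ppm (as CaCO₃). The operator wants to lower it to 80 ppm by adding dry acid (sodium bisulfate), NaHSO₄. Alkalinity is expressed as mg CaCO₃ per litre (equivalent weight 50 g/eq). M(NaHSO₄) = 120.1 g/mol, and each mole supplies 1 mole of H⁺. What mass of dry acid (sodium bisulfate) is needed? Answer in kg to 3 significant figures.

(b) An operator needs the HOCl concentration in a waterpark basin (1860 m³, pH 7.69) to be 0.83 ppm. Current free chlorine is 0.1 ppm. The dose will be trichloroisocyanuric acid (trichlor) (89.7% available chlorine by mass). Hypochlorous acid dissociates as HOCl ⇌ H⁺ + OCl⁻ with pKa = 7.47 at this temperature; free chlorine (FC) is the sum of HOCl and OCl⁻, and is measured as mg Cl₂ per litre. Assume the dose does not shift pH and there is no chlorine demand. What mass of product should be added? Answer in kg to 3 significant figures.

(a) 88.0 kg; (b) 4.37 kg

(a) Volume: 316 m³ = 316,000 L.
(a) Alkalinity to neutralize: (196 − 80) = 116 mg/L as CaCO₃ × 316,000 L = 36,660 g as CaCO₃.
(a) Equivalents of H⁺ required: 36,660 ÷ 50 g/eq = 733.1 eq = 733.1 mol NaHSO₄.
(a) Mass of NaHSO₄: 733.1 × 120.1 = 88,050 g.

(b) Volume: 1860 m³ = 1,860,000 L.
(b) [OCl⁻]/[HOCl] = 10^(pH − pKa) = 10^(7.69 − 7.47) = 1.66; fraction as HOCl = 1/(1 + 1.66) = 0.376.
(b) Free chlorine required for 0.83 ppm HOCl: 0.83 / 0.376 = 2.207 ppm.
(b) FC to add: 2.207 − 0.1 = 2.107 mg/L as Cl₂.
(b) Cl₂ equivalent: 2.107 mg/L × 1,860,000 L = 3920 g.
(b) Product at 89.7% available Cl: 3920 / 0.897 = 4370 g.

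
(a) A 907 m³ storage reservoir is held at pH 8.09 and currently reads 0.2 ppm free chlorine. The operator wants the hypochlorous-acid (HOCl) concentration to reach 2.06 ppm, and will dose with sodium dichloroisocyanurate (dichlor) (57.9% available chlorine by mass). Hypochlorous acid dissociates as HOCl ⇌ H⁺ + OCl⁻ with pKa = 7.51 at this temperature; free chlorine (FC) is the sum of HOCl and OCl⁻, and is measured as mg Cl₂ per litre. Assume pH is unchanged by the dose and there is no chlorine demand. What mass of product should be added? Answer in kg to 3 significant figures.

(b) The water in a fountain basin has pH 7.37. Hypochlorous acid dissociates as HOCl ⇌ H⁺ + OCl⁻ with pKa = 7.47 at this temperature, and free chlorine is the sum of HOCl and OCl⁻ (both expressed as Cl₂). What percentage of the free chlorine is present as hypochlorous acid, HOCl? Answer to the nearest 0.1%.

(a) 15.2 kg; (b) 55.7%

(a) Volume: 907 m³ = 907,000 L.
(a) [OCl⁻]/[HOCl] = 10^(pH − pKa) = 10^(8.09 − 7.51) = 3.802; fraction as HOCl = 1/(1 + 3.802) = 0.2083.
(a) Free chlorine required for 2.06 ppm HOCl: 2.06 / 0.2083 = 9.892 ppm.
(a) FC to add: 9.892 − 0.2 = 9.692 mg/L as Cl₂.
(a) Cl₂ equivalent: 9.692 mg/L × 907,000 L = 8791 g.
(a) Product at 57.9% available Cl: 8791 / 0.579 = 15,180 g.

(b) [OCl⁻]/[HOCl] = 10^(pH − pKa) = 10^(7.37 − 7.47) = 10^-0.10 = 0.7943.
(b) Fraction as HOCl = 1 / (1 + 0.7943) = 0.5573.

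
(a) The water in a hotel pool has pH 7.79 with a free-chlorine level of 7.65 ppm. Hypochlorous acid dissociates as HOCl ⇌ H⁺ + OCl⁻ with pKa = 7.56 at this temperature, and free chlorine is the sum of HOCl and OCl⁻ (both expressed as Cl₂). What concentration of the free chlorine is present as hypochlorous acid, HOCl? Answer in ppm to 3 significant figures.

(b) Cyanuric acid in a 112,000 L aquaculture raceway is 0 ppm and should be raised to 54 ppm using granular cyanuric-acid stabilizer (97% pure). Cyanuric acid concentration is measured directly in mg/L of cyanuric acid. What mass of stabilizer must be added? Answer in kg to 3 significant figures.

(a) [OCl⁻]/[HOCl] = 10^(pH − pKa) = 10^(7.79 − 7.56) = 10^0.23 = 1.698.
(a) Fraction as HOCl = 1 / (1 + 1.698) = 0.3706.
(a) HOCl = 0.3706 × 7.65 ppm = 2.835 ppm.

(b) CYA to add: (54 − 0) = 54 mg/L × 112,000 L = 6048 g cyanuric acid.
(b) At 97% purity: 6048 / 0.97 = 6235 g product.

(a) 2.84 ppm; (b) 6.24 kg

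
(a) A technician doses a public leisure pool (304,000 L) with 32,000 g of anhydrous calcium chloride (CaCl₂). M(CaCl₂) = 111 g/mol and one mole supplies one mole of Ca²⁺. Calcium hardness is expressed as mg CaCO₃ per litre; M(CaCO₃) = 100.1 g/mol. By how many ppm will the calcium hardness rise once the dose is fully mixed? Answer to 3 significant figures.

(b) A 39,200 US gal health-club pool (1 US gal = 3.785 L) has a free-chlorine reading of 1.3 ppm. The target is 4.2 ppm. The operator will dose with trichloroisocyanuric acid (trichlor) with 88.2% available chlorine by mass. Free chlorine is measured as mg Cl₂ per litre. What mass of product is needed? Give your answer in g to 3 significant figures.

(a) 94.9 ppm; (b) 488 g

(a) Moles of Ca²⁺: 32,000 g ÷ 111 g/mol = 288.3 mol.
(a) As CaCO₃: 288.3 mol × 100.1 g/mol = 28,860 g.
(a) Rise: 28,860 g / 304,000 L × 1000 = 94.93 mg/L.

(b) Volume: 39,200 US gal × 3.785 L/gal = 148,372 L.
(b) Chlorine deficit: 4.2 − 1.3 = 2.9 ppm = 2.9 mg/L as Cl₂.
(b) Cl₂ equivalent needed: 2.9 mg/L × 148,372 L = 430,300 mg = 430.3 g.
(b) Product at 88.2% available chlorine: 430.3 / 0.882 = 487.8 g.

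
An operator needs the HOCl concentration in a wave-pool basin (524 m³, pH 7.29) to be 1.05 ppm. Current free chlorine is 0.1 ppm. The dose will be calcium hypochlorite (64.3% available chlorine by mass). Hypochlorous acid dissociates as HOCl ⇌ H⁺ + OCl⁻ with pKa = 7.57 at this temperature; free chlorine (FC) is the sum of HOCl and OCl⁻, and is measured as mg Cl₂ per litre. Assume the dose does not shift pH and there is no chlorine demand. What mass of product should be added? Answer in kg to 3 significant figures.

Volume: 524 m³ = 524,000 L.
[OCl⁻]/[HOCl] = 10^(pH − pKa) = 10^(7.29 − 7.57) = 0.5248; fraction as HOCl = 1/(1 + 0.5248) = 0.6558.
Free chlorine required for 1.05 ppm HOCl: 1.05 / 0.6558 = 1.601 ppm.
FC to add: 1.601 − 0.1 = 1.501 mg/L as Cl₂.
Cl₂ equivalent: 1.501 mg/L × 524,000 L = 786.5 g.
Product at 64.3% available Cl: 786.5 / 0.643 = 1223 g.

1.22 kg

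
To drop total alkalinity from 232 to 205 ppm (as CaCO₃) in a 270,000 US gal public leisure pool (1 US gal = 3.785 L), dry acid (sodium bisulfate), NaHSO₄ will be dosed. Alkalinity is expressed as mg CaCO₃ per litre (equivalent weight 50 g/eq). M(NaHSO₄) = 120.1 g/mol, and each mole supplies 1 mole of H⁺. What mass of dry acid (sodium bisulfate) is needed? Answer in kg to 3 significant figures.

66.3 kg

Volume: 270,000 US gal × 3.785 L/gal = 1,021,950 L.
Alkalinity to neutralize: (232 − 205) = 27 mg/L as CaCO₃ × 1,021,950 L = 27,590 g as CaCO₃.
Equivalents of H⁺ required: 27,590 ÷ 50 g/eq = 551.9 eq = 551.9 mol NaHSO₄.
Mass of NaHSO₄: 551.9 × 120.1 = 66,280 g.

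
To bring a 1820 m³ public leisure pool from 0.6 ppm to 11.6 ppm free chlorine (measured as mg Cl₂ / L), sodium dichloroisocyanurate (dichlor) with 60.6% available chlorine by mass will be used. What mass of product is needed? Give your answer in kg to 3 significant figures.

Volume: 1820 m³ = 1,820,000 L.
Chlorine deficit: 11.6 − 0.6 = 11 ppm = 11 mg/L as Cl₂.
Cl₂ equivalent needed: 11 mg/L × 1,820,000 L = 20,020,000 mg = 20,020 g.
Product at 60.6% available chlorine: 20,020 / 0.606 = 33,040 g.

33.0 kg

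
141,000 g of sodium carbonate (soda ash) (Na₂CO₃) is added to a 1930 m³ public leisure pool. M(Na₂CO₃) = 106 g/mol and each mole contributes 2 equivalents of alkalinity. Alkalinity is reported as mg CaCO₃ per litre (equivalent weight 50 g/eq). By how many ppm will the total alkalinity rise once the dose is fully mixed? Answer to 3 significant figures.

68.9 ppm

Volume: 1930 m³ = 1,930,000 L.
Moles of Na₂CO₃: 141,000 g ÷ 106 g/mol = 1330 mol → 2660 eq of alkalinity.
As CaCO₃: 2660 eq × 50 g/eq = 133,000 g.
Rise: 133,000 g / 1,930,000 L × 1000 = 68.92 mg/L.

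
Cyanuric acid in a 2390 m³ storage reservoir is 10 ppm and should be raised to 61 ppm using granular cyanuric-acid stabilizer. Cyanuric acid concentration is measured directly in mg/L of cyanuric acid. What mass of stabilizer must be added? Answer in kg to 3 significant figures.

Volume: 2390 m³ = 2,390,000 L.
CYA to add: (61 − 10) = 51 mg/L × 2,390,000 L = 121,900 g cyanuric acid.

122 kg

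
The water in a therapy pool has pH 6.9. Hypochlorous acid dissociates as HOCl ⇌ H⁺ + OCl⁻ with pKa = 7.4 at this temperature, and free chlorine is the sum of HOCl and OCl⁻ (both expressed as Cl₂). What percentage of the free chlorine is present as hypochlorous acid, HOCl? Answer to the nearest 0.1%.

[OCl⁻]/[HOCl] = 10^(pH − pKa) = 10^(6.9 − 7.4) = 10^-0.50 = 0.3162.
Fraction as HOCl = 1 / (1 + 0.3162) = 0.7597.

76.0%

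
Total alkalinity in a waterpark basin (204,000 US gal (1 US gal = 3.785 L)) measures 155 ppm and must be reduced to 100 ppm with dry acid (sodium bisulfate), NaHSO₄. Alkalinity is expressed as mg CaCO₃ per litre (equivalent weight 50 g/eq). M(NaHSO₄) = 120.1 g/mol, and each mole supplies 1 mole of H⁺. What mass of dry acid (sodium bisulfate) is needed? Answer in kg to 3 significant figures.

102 kg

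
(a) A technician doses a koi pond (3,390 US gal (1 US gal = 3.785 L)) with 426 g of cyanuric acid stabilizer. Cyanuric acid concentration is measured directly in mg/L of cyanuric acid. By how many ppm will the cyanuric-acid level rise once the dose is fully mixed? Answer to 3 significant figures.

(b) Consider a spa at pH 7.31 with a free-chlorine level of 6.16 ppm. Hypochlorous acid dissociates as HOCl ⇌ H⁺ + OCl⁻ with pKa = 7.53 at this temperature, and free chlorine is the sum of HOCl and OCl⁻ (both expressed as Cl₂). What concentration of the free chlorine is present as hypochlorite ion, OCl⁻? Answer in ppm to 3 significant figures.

(a) 33.2 ppm; (b) 2.32 ppm

(a) Volume: 3,390 US gal × 3.785 L/gal = 12,831 L.
(a) Rise: 426 g / 12,831 L × 1000 = 33.2 mg/L.

(b) [OCl⁻]/[HOCl] = 10^(pH − pKa) = 10^(7.31 − 7.53) = 10^-0.22 = 0.6026.
(b) Fraction as HOCl = 1 / (1 + 0.6026) = 0.624.
(b) OCl⁻ = (1 − 0.624) × 6.16 ppm = 2.316 ppm.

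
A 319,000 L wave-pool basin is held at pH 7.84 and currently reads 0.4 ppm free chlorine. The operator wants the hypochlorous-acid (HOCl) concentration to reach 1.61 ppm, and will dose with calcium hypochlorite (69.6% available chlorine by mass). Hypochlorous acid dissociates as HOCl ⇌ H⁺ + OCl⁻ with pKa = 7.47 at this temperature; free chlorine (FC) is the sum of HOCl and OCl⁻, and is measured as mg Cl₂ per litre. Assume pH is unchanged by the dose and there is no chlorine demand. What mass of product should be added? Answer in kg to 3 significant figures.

[OCl⁻]/[HOCl] = 10^(pH − pKa) = 10^(7.84 − 7.47) = 2.344; fraction as HOCl = 1/(1 + 2.344) = 0.299.
Free chlorine required for 1.61 ppm HOCl: 1.61 / 0.299 = 5.384 ppm.
FC to add: 5.384 − 0.4 = 4.984 mg/L as Cl₂.
Cl₂ equivalent: 4.984 mg/L × 319,000 L = 1590 g.
Product at 69.6% available Cl: 1590 / 0.696 = 2284 g.

2.28 kg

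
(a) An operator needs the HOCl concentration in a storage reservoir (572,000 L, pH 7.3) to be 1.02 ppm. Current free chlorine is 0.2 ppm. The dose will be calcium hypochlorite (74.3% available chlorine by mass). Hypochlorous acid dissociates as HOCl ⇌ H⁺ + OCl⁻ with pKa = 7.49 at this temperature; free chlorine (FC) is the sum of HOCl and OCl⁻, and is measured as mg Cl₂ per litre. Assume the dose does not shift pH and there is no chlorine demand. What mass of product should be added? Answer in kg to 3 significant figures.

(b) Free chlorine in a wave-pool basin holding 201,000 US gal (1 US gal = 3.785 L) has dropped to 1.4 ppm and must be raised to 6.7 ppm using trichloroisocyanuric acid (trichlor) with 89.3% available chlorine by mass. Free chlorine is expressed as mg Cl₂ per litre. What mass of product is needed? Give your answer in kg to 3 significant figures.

(a) [OCl⁻]/[HOCl] = 10^(pH − pKa) = 10^(7.3 − 7.49) = 0.6457; fraction as HOCl = 1/(1 + 0.6457) = 0.6077.
(a) Free chlorine required for 1.02 ppm HOCl: 1.02 / 0.6077 = 1.679 ppm.
(a) FC to add: 1.679 − 0.2 = 1.479 mg/L as Cl₂.
(a) Cl₂ equivalent: 1.479 mg/L × 572,000 L = 845.7 g.
(a) Product at 74.3% available Cl: 845.7 / 0.743 = 1138 g.

(b) Volume: 201,000 US gal × 3.785 L/gal = 760,785 L.
(b) Chlorine deficit: 6.7 − 1.4 = 5.3 ppm = 5.3 mg/L as Cl₂.
(b) Cl₂ equivalent needed: 5.3 mg/L × 760,785 L = 4,032,000 mg = 4032 g.
(b) Product at 89.3% available chlorine: 4032 / 0.893 = 4515 g.

(a) 1.14 kg; (b) 4.52 kg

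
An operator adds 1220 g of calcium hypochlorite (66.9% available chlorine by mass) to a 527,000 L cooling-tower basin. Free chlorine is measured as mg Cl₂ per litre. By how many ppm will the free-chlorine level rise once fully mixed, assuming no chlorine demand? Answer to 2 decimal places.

Available chlorine delivered: 1220 g × 0.669 = 816.2 g as Cl₂.
Concentration rise: 816.2 g / 527,000 L = 1.549 mg/L = 1.55 ppm.

1.55 ppm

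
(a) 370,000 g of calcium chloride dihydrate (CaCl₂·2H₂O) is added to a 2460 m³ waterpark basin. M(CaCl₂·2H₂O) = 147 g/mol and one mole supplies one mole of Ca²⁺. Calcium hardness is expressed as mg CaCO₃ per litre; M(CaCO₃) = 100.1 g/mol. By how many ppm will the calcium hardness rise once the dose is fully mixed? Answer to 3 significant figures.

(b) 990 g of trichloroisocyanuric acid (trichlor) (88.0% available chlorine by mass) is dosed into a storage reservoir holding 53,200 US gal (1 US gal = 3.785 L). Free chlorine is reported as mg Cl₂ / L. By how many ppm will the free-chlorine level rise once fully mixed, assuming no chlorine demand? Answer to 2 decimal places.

(a) 102 ppm; (b) 4.33 ppm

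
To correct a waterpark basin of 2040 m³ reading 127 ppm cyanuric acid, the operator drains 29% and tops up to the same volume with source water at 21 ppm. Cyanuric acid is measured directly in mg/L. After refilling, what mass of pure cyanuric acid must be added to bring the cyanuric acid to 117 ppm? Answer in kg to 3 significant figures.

42.3 kg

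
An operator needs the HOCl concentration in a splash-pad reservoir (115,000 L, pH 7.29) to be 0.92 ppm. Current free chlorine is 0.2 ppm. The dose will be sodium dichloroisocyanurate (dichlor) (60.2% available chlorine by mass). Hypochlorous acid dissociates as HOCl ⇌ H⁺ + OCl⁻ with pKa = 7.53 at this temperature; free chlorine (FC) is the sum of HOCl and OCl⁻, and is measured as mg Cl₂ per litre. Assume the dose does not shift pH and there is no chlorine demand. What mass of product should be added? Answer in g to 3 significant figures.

[OCl⁻]/[HOCl] = 10^(pH − pKa) = 10^(7.29 − 7.53) = 0.5754; fraction as HOCl = 1/(1 + 0.5754) = 0.6347.
Free chlorine required for 0.92 ppm HOCl: 0.92 / 0.6347 = 1.449 ppm.
FC to add: 1.449 − 0.2 = 1.249 mg/L as Cl₂.
Cl₂ equivalent: 1.249 mg/L × 115,000 L = 143.7 g.
Product at 60.2% available Cl: 143.7 / 0.602 = 238.7 g.

239 g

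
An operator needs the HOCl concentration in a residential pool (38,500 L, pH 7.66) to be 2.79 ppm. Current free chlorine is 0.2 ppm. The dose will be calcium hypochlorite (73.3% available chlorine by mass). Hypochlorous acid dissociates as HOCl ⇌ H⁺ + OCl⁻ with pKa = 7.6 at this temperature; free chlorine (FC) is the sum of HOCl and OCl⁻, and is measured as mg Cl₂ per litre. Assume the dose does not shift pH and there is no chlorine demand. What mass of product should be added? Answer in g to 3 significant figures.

304 g

[OCl⁻]/[HOCl] = 10^(pH − pKa) = 10^(7.66 − 7.6) = 1.148; fraction as HOCl = 1/(1 + 1.148) = 0.4655.
Free chlorine required for 2.79 ppm HOCl: 2.79 / 0.4655 = 5.993 ppm.
FC to add: 5.993 − 0.2 = 5.793 mg/L as Cl₂.
Cl₂ equivalent: 5.793 mg/L × 38,500 L = 223 g.
Product at 73.3% available Cl: 223 / 0.733 = 304.3 g.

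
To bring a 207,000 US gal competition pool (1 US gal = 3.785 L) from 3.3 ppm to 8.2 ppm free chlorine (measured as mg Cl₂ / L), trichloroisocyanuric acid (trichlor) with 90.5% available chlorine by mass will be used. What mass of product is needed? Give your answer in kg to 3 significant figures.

Volume: 207,000 US gal × 3.785 L/gal = 783,495 L.
Chlorine deficit: 8.2 − 3.3 = 4.9 ppm = 4.9 mg/L as Cl₂.
Cl₂ equivalent needed: 4.9 mg/L × 783,495 L = 3,839,000 mg = 3839 g.
Product at 90.5% available chlorine: 3839 / 0.905 = 4242 g.

4.24 kg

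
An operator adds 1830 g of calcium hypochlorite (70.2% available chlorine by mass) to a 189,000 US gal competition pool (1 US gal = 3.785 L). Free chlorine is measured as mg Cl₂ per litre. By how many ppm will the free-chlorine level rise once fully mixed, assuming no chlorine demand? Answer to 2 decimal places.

1.80 ppm

Volume: 189,000 US gal × 3.785 L/gal = 715,365 L.
Available chlorine delivered: 1830 g × 0.702 = 1285 g as Cl₂.
Concentration rise: 1285 g / 715,365 L = 1.796 mg/L = 1.80 ppm.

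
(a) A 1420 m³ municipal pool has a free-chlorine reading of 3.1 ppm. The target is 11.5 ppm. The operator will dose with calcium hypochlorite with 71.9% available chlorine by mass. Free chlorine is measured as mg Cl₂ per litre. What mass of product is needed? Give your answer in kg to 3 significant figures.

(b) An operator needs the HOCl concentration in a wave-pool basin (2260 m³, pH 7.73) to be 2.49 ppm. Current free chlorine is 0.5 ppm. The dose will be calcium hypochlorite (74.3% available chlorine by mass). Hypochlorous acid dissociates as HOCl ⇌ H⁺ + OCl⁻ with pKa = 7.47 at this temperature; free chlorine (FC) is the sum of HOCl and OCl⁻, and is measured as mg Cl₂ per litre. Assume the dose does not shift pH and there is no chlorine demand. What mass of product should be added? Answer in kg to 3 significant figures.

(a) 16.6 kg; (b) 19.8 kg

(a) Volume: 1420 m³ = 1,420,000 L.
(a) Chlorine deficit: 11.5 − 3.1 = 8.4 ppm = 8.4 mg/L as Cl₂.
(a) Cl₂ equivalent needed: 8.4 mg/L × 1,420,000 L = 11,930,000 mg = 11,930 g.
(a) Product at 71.9% available chlorine: 11,930 / 0.719 = 16,590 g.

(b) Volume: 2260 m³ = 2,260,000 L.
(b) [OCl⁻]/[HOCl] = 10^(pH − pKa) = 10^(7.73 − 7.47) = 1.82; fraction as HOCl = 1/(1 + 1.82) = 0.3546.
(b) Free chlorine required for 2.49 ppm HOCl: 2.49 / 0.3546 = 7.021 ppm.
(b) FC to add: 7.021 − 0.5 = 6.521 mg/L as Cl₂.
(b) Cl₂ equivalent: 6.521 mg/L × 2,260,000 L = 14,740 g.
(b) Product at 74.3% available Cl: 14,740 / 0.743 = 19,840 g.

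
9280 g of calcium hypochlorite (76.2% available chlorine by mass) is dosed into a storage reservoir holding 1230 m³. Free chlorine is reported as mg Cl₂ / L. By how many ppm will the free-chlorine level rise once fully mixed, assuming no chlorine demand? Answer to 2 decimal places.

5.75 ppm

Volume: 1230 m³ = 1,230,000 L.
Available chlorine delivered: 9280 g × 0.762 = 7071 g as Cl₂.
Concentration rise: 7071 g / 1,230,000 L = 5.749 mg/L = 5.75 ppm.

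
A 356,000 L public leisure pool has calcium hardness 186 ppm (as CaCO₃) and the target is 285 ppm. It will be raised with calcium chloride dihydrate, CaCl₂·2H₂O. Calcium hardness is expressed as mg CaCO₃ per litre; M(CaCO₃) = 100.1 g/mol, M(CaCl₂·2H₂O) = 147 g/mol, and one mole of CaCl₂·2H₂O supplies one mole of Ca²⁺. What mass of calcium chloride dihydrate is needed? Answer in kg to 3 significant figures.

51.8 kg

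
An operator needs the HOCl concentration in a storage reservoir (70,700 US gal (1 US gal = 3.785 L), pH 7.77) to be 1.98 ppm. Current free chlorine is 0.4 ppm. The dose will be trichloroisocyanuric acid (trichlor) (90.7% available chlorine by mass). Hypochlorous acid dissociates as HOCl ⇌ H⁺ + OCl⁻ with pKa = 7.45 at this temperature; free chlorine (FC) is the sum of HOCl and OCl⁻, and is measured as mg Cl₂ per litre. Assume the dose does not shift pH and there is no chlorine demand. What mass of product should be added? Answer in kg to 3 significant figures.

Volume: 70,700 US gal × 3.785 L/gal = 267,600 L.
[OCl⁻]/[HOCl] = 10^(pH − pKa) = 10^(7.77 − 7.45) = 2.089; fraction as HOCl = 1/(1 + 2.089) = 0.3237.
Free chlorine required for 1.98 ppm HOCl: 1.98 / 0.3237 = 6.117 ppm.
FC to add: 6.117 − 0.4 = 5.717 mg/L as Cl₂.
Cl₂ equivalent: 5.717 mg/L × 267,600 L = 1530 g.
Product at 90.7% available Cl: 1530 / 0.907 = 1687 g.

1.69 kg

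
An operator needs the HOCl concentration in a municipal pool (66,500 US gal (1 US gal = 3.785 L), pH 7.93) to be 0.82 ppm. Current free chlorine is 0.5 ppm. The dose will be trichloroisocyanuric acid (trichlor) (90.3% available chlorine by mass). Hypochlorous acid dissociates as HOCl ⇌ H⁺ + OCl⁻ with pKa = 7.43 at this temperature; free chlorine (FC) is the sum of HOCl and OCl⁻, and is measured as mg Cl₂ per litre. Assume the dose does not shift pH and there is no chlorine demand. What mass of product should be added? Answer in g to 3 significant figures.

Volume: 66,500 US gal × 3.785 L/gal = 251,702 L.
[OCl⁻]/[HOCl] = 10^(pH − pKa) = 10^(7.93 − 7.43) = 3.162; fraction as HOCl = 1/(1 + 3.162) = 0.2403.
Free chlorine required for 0.82 ppm HOCl: 0.82 / 0.2403 = 3.413 ppm.
FC to add: 3.413 − 0.5 = 2.913 mg/L as Cl₂.
Cl₂ equivalent: 2.913 mg/L × 251,702 L = 733.2 g.
Product at 90.3% available Cl: 733.2 / 0.903 = 812 g.

812 g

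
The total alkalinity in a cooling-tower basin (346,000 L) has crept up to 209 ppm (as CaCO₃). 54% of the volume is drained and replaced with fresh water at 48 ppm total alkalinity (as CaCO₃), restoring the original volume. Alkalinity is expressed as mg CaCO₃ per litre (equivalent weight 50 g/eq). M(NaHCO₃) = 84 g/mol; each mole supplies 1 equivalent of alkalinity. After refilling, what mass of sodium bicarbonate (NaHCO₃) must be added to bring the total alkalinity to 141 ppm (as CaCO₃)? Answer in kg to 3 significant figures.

11.0 kg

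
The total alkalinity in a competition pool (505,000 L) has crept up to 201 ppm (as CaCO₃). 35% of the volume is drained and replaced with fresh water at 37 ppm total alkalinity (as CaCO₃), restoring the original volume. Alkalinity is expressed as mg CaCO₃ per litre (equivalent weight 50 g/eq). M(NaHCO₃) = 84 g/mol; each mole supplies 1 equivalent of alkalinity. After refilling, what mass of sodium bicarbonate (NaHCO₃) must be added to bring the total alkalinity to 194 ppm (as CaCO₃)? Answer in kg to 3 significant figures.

After draining 35% and refilling: 201 × 0.65 + 37 × 0.35 = 143.6 ppm.
Deficit to target: 194 − 143.6 = 50.4 mg/L.
As CaCO₃: 50.4 mg/L × 505,000 L = 25,450 g; ÷ 50 g/eq ÷ 1 = 509 mol NaHCO₃.
Mass: 509 × 84 = 42,760 g.

42.8 kg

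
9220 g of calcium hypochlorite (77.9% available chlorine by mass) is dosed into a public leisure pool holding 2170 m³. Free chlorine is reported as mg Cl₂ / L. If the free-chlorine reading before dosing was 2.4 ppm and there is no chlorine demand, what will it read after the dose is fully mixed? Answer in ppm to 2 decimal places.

5.71 ppm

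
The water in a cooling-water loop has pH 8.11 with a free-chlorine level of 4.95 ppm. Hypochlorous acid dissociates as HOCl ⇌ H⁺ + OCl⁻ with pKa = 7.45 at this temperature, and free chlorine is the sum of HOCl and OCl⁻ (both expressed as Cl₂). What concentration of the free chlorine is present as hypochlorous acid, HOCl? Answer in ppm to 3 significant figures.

0.889 ppm

[OCl⁻]/[HOCl] = 10^(pH − pKa) = 10^(8.11 − 7.45) = 10^0.66 = 4.571.
Fraction as HOCl = 1 / (1 + 4.571) = 0.1795.
HOCl = 0.1795 × 4.95 ppm = 0.8885 ppm.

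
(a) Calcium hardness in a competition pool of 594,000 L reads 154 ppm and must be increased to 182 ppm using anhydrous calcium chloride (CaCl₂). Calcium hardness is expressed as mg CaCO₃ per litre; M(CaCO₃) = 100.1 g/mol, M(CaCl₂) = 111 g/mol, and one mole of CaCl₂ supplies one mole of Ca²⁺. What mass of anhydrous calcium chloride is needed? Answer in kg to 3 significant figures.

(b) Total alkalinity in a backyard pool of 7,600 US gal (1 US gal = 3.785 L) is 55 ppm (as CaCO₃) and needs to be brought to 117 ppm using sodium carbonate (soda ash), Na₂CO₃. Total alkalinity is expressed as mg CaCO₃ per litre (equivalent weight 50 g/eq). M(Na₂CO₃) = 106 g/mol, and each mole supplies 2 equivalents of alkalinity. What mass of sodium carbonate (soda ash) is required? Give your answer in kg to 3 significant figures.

(a) Hardness to add: (182 − 154) = 28 mg/L as CaCO₃ × 594,000 L = 16,630 g as CaCO₃.
(a) Moles of Ca²⁺ (1 mol Ca²⁺ ≡ 1 mol CaCO₃): 16,630 / 100.1 g/mol = 166.2 mol.
(a) Mass of CaCl₂: 166.2 × 111 = 18,440 g.

(b) Volume: 7,600 US gal × 3.785 L/gal = 28,766 L.
(b) Alkalinity to add: (117 − 55) = 62 mg/L as CaCO₃ × 28,766 L = 1783 g as CaCO₃.
(b) Equivalents: 1783 g ÷ 50 g/eq = 35.67 eq.
(b) Each mole of Na₂CO₃ supplies 2 eq, so 35.67 / 2 = 17.83 mol.
(b) Mass: 17.83 mol × 106 g/mol = 1891 g.

(a) 18.4 kg; (b) 1.89 kg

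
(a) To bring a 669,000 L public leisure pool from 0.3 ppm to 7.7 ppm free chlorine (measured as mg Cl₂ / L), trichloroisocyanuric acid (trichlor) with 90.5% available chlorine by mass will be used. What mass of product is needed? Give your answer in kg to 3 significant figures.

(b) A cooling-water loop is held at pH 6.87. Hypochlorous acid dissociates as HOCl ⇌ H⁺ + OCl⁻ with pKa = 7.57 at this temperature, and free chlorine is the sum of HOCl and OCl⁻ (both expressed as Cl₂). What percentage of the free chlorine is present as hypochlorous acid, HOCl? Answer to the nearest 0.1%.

(a) Chlorine deficit: 7.7 − 0.3 = 7.4 ppm = 7.4 mg/L as Cl₂.
(a) Cl₂ equivalent needed: 7.4 mg/L × 669,000 L = 4,951,000 mg = 4951 g.
(a) Product at 90.5% available chlorine: 4951 / 0.905 = 5470 g.

(b) [OCl⁻]/[HOCl] = 10^(pH − pKa) = 10^(6.87 − 7.57) = 10^-0.70 = 0.1995.
(b) Fraction as HOCl = 1 / (1 + 0.1995) = 0.8337.

(a) 5.47 kg; (b) 83.4%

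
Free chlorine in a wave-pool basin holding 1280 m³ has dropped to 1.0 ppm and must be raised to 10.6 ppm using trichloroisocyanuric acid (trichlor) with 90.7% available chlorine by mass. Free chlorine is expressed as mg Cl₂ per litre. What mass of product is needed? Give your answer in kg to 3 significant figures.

Volume: 1280 m³ = 1,280,000 L.
Chlorine deficit: 10.6 − 1.0 = 9.6 ppm = 9.6 mg/L as Cl₂.
Cl₂ equivalent needed: 9.6 mg/L × 1,280,000 L = 12,290,000 mg = 12,290 g.
Product at 90.7% available chlorine: 12,290 / 0.907 = 13,550 g.

13.5 kg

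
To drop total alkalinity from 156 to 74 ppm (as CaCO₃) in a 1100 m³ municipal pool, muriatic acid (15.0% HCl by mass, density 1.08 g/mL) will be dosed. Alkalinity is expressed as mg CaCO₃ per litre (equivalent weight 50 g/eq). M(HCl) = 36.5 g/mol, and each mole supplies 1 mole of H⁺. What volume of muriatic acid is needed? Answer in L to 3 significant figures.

406 L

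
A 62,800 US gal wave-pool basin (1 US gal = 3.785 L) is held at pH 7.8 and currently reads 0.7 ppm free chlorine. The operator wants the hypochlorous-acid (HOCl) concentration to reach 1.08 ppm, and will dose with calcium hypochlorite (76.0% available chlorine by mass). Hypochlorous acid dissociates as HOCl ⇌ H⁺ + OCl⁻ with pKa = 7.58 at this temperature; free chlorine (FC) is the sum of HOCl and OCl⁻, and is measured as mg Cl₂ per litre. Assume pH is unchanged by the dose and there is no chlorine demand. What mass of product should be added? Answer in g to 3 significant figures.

679 g

Volume: 62,800 US gal × 3.785 L/gal = 237,698 L.
[OCl⁻]/[HOCl] = 10^(pH − pKa) = 10^(7.8 − 7.58) = 1.66; fraction as HOCl = 1/(1 + 1.66) = 0.376.
Free chlorine required for 1.08 ppm HOCl: 1.08 / 0.376 = 2.872 ppm.
FC to add: 2.872 − 0.7 = 2.172 mg/L as Cl₂.
Cl₂ equivalent: 2.172 mg/L × 237,698 L = 516.4 g.
Product at 76.0% available Cl: 516.4 / 0.76 = 679.4 g.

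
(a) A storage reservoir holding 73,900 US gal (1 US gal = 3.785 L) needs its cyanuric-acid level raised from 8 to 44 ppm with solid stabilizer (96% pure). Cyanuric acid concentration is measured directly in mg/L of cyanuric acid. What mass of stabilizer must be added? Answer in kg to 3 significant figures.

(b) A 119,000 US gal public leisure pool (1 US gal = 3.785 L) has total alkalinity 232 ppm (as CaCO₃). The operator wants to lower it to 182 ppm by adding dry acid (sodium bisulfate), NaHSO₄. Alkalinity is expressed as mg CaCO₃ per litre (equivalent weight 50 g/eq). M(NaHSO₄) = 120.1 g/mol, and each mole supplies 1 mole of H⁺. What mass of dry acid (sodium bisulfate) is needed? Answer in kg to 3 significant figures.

(a) 10.5 kg; (b) 54.1 kg

(a) Volume: 73,900 US gal × 3.785 L/gal = 279,712 L.
(a) CYA to add: (44 − 8) = 36 mg/L × 279,712 L = 10,070 g cyanuric acid.
(a) At 96% purity: 10,070 / 0.96 = 10,490 g product.

(b) Volume: 119,000 US gal × 3.785 L/gal = 450,415 L.
(b) Alkalinity to neutralize: (232 − 182) = 50 mg/L as CaCO₃ × 450,415 L = 22,520 g as CaCO₃.
(b) Equivalents of H⁺ required: 22,520 ÷ 50 g/eq = 450.4 eq = 450.4 mol NaHSO₄.
(b) Mass of NaHSO₄: 450.4 × 120.1 = 54,090 g.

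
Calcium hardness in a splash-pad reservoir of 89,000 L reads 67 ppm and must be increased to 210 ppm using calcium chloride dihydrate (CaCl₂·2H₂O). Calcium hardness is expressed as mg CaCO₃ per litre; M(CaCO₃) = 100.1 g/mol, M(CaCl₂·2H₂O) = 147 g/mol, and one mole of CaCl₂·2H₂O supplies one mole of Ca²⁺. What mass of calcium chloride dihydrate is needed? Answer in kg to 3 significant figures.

Hardness to add: (210 − 67) = 143 mg/L as CaCO₃ × 89,000 L = 12,730 g as CaCO₃.
Moles of Ca²⁺ (1 mol Ca²⁺ ≡ 1 mol CaCO₃): 12,730 / 100.1 g/mol = 127.1 mol.
Mass of CaCl₂·2H₂O: 127.1 × 147 = 18,690 g.

18.7 kg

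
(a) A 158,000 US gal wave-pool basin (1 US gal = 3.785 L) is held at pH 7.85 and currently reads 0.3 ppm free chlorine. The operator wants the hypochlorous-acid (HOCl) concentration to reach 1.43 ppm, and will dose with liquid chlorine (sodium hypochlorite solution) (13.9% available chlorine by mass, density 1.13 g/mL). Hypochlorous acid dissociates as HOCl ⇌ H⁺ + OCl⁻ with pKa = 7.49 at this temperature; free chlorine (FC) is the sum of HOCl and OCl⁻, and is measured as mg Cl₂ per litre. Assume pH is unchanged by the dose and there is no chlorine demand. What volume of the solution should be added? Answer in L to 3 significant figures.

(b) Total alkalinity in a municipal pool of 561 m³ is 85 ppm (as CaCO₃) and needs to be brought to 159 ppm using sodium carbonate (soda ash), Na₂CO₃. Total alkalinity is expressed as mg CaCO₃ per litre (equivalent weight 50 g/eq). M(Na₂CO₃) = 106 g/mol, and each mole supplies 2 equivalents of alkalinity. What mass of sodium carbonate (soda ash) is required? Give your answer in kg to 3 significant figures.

(a) Volume: 158,000 US gal × 3.785 L/gal = 598,030 L.
(a) [OCl⁻]/[HOCl] = 10^(pH − pKa) = 10^(7.85 − 7.49) = 2.291; fraction as HOCl = 1/(1 + 2.291) = 0.3039.
(a) Free chlorine required for 1.43 ppm HOCl: 1.43 / 0.3039 = 4.706 ppm.
(a) FC to add: 4.706 − 0.3 = 4.406 mg/L as Cl₂.
(a) Cl₂ equivalent: 4.406 mg/L × 598,030 L = 2635 g.
(a) Product at 13.9% available Cl: 2635 / 0.139 = 18,960 g.
(a) Volume: 18,960 g ÷ 1.13 g/mL = 16,780 mL.

(b) Volume: 561 m³ = 561,000 L.
(b) Alkalinity to add: (159 − 85) = 74 mg/L as CaCO₃ × 561,000 L = 41,510 g as CaCO₃.
(b) Equivalents: 41,510 g ÷ 50 g/eq = 830.3 eq.
(b) Each mole of Na₂CO₃ supplies 2 eq, so 830.3 / 2 = 415.1 mol.
(b) Mass: 415.1 mol × 106 g/mol = 44,000 g.

(a) 16.8 L; (b) 44.0 kg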